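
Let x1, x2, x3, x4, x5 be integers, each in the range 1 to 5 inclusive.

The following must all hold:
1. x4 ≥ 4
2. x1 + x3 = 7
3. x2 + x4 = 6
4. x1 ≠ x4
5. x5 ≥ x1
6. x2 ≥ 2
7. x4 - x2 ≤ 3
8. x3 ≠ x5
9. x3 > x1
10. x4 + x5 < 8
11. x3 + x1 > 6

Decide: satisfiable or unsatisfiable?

The assignment x1 = 2, x2 = 2, x3 = 5, x4 = 4, x5 = 2 works:
  constraint 2 holds since x1 + x3 = 7.
  constraint 3 holds since x2 + x4 = 6.
  constraint 7 holds since x4 - x2 = 2.
The rest check out directly.

Satisfiable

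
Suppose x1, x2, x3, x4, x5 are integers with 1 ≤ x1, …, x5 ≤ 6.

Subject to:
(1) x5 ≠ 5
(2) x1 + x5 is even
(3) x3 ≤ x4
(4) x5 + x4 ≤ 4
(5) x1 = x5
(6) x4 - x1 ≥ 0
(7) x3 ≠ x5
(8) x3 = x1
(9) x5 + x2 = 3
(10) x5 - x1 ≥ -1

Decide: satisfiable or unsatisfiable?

Unsatisfiable

From constraints 5 and 8, x3 = x1 = x5, so x3 = x5. But constraint 7 says x3 ≠ x5. Contradiction.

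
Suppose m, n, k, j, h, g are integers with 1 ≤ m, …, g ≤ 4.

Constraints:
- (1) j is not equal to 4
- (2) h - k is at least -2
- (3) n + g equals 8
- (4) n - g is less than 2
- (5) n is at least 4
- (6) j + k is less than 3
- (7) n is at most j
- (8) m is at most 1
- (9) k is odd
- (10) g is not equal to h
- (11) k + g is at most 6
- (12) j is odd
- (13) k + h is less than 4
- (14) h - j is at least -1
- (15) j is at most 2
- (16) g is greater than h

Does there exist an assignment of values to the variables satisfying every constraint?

From constraint 5: n ≥ 4. From constraints 7 and 15: n ≤ j and j ≤ 2, so n ≤ 2. But 2 < 4, so no value of n works.

Unsatisfiable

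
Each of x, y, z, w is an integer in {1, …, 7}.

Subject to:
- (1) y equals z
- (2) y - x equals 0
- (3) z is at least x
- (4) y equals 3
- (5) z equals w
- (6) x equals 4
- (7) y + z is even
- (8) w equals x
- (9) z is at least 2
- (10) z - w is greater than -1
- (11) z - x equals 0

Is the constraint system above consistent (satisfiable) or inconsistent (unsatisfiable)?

Constraint 4 fixes y = 3 and constraint 6 fixes x = 4. Constraints 1, 5, and 8 give y = z = w = x, so y = x. But 3 ≠ 4 — contradiction.

Unsatisfiable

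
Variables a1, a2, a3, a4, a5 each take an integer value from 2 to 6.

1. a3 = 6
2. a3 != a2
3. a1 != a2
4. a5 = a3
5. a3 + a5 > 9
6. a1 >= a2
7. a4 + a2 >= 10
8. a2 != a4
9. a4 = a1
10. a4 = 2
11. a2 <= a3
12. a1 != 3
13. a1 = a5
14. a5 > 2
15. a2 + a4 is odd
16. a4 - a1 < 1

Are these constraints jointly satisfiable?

Constraint 10 fixes a4 = 2 and constraint 1 fixes a3 = 6. Constraints 4, 9, and 13 give a4 = a1 = a5 = a3, so a4 = a3. But 2 ≠ 6 — contradiction.

Unsatisfiable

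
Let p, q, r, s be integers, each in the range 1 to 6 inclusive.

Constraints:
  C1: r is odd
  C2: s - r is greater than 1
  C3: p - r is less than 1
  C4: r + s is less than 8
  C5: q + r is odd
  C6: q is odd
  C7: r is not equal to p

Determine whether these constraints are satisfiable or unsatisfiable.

Unsatisfiable

Constraint 6 makes q odd and constraint 1 makes r odd, so q + r must be even. Constraint 5 says q + r is odd — contradiction.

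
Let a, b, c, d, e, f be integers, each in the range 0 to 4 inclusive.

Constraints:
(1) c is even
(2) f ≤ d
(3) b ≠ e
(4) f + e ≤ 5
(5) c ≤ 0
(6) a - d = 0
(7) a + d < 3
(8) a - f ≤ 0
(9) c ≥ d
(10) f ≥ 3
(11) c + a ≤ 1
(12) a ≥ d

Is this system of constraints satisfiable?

Unsatisfiable

From constraints 2 and 10: d ≥ f and f ≥ 3, so d ≥ 3. From constraints 5 and 9: d ≤ c and c ≤ 0, so d ≤ 0. But 0 < 3, so no value of d works.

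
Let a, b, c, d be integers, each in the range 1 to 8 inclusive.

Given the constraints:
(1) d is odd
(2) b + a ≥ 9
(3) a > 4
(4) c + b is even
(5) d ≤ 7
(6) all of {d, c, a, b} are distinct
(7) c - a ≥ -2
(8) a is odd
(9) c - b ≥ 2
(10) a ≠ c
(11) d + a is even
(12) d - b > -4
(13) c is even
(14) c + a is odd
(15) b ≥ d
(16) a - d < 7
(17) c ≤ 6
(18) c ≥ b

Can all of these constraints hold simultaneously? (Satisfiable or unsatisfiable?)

One satisfying assignment is a = 7, b = 4, c = 6, d = 1.
For the less obvious constraints — constraint 2: b + a = 11; constraint 7: c - a = -1; constraint 9: c - b = 2 — and the others hold by inspection.

Satisfiable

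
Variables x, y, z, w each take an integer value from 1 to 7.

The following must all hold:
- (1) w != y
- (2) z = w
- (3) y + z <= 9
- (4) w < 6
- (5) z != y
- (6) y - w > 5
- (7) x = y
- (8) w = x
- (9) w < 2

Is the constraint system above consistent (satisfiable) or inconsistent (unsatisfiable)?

From constraints 2, 7, and 8, z = w = x = y, so z = y. But constraint 5 says z ≠ y. Contradiction.

Unsatisfiable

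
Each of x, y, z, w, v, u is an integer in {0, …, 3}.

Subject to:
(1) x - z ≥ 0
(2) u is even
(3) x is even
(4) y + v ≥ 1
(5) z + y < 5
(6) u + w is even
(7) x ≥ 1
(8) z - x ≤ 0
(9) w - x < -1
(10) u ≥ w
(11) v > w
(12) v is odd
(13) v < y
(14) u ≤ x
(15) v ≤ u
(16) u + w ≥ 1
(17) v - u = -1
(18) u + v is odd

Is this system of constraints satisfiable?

Satisfiable

Take x = 2, y = 2, z = 2, w = 0, v = 1, u = 2. Then constraint 1: x - z = 0; constraint 4: y + v = 3, and every other listed constraint is also met.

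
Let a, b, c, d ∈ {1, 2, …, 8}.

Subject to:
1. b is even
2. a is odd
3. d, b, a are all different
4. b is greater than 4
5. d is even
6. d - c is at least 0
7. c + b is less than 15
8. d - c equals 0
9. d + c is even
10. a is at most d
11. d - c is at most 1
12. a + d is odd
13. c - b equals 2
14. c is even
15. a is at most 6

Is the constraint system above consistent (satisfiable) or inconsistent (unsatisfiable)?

Satisfiable

Take a = 5, b = 6, c = 8, d = 8. Then constraint 6: d - c = 0; constraint 7: c + b = 14; constraint 8: d - c = 0, and every other listed constraint is also met.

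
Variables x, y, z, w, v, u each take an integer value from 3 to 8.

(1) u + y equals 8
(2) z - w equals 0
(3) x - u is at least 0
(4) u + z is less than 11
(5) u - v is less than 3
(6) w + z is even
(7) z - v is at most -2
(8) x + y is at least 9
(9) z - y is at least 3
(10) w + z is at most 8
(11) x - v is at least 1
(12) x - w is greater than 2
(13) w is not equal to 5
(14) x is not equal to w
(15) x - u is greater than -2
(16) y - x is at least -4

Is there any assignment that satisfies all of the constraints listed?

Constraints 7, 9, 11, and 16 give y − x ≥ -4, x − v ≥ 1, v − z ≥ 2, z − y ≥ 3.
Adding all 4 inequalities: the left sides telescope to 0, and the right sides sum to (-4) + 1 + 2 + 3 = 2. So 0 ≥ 2, which is false.

Unsatisfiable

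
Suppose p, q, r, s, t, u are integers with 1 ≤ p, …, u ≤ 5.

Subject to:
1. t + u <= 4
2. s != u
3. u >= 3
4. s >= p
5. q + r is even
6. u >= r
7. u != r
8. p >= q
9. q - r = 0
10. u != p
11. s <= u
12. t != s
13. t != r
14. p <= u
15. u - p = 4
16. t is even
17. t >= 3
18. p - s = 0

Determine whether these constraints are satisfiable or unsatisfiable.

From constraint 17: t ≥ 3. From constraint 3: u ≥ 3. Hence t + u ≥ 6. But constraint 1 requires t + u ≤ 4, and 4 < 6. Contradiction.

Unsatisfiable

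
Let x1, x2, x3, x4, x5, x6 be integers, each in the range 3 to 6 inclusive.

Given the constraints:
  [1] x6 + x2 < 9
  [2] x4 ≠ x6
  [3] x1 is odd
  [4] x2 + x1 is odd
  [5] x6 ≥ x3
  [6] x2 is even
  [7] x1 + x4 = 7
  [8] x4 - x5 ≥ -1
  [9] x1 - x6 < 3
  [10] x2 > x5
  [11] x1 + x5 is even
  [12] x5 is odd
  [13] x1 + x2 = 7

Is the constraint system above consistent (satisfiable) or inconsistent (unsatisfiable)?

Setting (x1, x2, x3, x4, x5, x6) = (3, 4, 3, 4, 3, 3) satisfies everything: constraint 1: x6 + x2 = 7; constraint 7: x1 + x4 = 7; constraint 8: x4 - x5 = 1, and the others follow.

Satisfiable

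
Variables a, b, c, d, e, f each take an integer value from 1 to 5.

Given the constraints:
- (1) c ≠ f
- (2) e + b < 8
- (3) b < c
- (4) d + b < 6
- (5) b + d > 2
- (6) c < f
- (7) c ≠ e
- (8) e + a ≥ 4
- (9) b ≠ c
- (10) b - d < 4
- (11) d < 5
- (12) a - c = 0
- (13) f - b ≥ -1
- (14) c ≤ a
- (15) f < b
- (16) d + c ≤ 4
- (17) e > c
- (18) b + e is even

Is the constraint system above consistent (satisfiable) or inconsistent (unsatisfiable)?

Unsatisfiable

Constraints 3, 6, and 15 give c < f, f < b, b < c. Chaining: c < f < b < c, which forces c < c — impossible.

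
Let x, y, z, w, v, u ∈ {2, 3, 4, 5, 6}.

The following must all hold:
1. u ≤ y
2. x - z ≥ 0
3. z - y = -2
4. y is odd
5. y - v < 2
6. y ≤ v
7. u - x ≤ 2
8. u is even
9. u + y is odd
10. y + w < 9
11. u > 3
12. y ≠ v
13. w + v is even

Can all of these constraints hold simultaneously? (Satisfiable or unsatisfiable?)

Satisfiable

Setting (x, y, z, w, v, u) = (4, 5, 3, 2, 6, 4) satisfies everything: constraint 2: x - z = 1; constraint 3: z - y = -2, and the others follow.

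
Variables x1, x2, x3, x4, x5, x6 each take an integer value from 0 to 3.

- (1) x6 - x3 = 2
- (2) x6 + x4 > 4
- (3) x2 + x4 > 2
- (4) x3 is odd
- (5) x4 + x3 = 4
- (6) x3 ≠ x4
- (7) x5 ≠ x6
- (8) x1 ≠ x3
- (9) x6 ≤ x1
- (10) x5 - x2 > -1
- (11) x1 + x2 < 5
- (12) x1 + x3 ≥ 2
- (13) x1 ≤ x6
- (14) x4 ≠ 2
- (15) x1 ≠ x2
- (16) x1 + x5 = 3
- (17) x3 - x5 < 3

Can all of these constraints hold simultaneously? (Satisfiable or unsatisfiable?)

Try x1 = 3, x2 = 0, x3 = 1, x4 = 3, x5 = 0, x6 = 3.
Check constraint 1: x6 - x3 = 2; constraint 2: x6 + x4 = 6. The remaining constraints are straightforward to verify.

Satisfiable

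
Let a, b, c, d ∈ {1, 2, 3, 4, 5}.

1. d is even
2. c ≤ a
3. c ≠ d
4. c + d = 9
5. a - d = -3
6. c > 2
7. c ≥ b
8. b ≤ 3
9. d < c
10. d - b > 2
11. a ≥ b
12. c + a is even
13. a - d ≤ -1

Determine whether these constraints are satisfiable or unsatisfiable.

Constraints 2, 9, and 13 give d < c, c ≤ a, a < d. Chaining: d < c ≤ a < d, which forces d < d — impossible.

Unsatisfiable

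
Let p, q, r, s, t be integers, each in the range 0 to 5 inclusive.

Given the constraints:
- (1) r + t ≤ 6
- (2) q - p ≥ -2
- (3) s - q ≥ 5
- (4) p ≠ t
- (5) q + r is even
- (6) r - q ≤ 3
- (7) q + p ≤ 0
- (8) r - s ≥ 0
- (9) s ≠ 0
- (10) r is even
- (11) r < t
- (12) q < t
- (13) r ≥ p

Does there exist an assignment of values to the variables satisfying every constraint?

Unsatisfiable

Constraints 3, 6, and 8 give q − r ≥ -3, r − s ≥ 0, s − q ≥ 5.
Adding all 3 inequalities: the left sides telescope to 0, and the right sides sum to (-3) + 0 + 5 = 2. So 0 ≥ 2, which is false.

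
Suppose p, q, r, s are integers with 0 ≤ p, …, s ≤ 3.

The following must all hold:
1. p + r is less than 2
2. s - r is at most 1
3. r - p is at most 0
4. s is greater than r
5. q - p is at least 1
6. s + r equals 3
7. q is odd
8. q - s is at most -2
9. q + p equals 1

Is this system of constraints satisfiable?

Unsatisfiable

Constraints 2, 3, 5, and 8 give s − q ≥ 2, q − p ≥ 1, p − r ≥ 0, r − s ≥ -1.
Adding all 4 inequalities: the left sides telescope to 0, and the right sides sum to 2 + 1 + 0 + (-1) = 2. So 0 ≥ 2, which is false.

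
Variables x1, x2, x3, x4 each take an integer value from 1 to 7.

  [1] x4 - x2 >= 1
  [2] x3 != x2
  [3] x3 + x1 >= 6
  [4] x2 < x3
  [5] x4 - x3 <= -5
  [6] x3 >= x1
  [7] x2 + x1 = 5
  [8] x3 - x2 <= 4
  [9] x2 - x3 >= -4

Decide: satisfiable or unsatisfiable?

Unsatisfiable

Constraints 1, 5, and 9 give x4 − x2 ≥ 1, x2 − x3 ≥ -4, x3 − x4 ≥ 5.
Adding all 3 inequalities: the left sides telescope to 0, and the right sides sum to 1 + (-4) + 5 = 2. So 0 ≥ 2, which is false.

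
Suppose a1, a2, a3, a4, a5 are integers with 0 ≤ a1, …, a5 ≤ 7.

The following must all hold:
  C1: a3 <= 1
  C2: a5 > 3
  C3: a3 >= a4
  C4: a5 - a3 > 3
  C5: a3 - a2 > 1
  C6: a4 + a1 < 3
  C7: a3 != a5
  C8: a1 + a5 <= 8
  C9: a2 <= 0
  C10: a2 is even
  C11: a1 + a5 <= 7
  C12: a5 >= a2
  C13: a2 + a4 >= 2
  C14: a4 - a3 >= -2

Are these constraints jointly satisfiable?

From constraint 9: a2 ≤ 0. From constraints 1 and 3: a4 ≤ a3 ≤ 1. Hence a2 + a4 ≤ 1. But constraint 13 requires a2 + a4 ≥ 2, and 2 > 1. Contradiction.

Unsatisfiable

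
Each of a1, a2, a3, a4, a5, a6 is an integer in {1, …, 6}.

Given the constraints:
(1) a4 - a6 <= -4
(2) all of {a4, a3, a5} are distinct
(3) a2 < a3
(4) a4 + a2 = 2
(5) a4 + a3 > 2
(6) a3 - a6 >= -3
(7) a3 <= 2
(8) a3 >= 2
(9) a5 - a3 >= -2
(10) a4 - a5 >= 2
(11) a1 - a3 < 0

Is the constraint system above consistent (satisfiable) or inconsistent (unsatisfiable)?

Constraints 1, 6, 9, and 10 give a5 − a3 ≥ -2, a3 − a6 ≥ -3, a6 − a4 ≥ 4, a4 − a5 ≥ 2.
Adding all 4 inequalities: the left sides telescope to 0, and the right sides sum to (-2) + (-3) + 4 + 2 = 1. So 0 ≥ 1, which is false.

Unsatisfiable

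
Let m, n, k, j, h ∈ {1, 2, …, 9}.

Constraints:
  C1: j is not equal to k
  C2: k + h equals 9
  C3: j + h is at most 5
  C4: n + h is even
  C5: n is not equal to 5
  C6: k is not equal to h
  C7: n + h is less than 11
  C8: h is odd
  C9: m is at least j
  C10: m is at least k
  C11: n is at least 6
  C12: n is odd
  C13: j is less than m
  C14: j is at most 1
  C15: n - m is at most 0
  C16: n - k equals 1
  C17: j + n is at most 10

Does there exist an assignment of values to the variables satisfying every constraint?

Setting (m, n, k, j, h) = (7, 7, 6, 1, 3) satisfies everything: constraint 2: k + h = 9; constraint 3: j + h = 4, and the others follow.

Satisfiable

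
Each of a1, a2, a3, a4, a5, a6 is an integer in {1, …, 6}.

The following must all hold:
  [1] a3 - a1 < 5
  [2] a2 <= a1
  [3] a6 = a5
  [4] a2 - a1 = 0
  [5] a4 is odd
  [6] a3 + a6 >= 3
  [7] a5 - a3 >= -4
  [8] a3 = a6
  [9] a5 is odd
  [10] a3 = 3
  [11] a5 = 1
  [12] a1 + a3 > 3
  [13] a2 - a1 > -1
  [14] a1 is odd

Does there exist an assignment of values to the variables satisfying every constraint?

Constraint 10 fixes a3 = 3 and constraint 11 fixes a5 = 1. Constraints 3 and 8 give a3 = a6 = a5, so a3 = a5. But 3 ≠ 1 — contradiction.

Unsatisfiable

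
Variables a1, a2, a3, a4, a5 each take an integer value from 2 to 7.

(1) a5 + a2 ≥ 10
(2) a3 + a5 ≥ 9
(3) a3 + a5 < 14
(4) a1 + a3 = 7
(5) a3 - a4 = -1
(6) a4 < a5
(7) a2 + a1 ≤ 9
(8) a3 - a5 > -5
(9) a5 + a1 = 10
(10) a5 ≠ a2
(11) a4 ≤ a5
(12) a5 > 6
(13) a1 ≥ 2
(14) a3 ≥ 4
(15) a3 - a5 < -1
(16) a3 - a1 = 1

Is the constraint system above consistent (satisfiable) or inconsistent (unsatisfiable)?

Satisfiable

Take a1 = 3, a2 = 6, a3 = 4, a4 = 5, a5 = 7. Then constraint 1: a5 + a2 = 13; constraint 2: a3 + a5 = 11, and every other listed constraint is also met.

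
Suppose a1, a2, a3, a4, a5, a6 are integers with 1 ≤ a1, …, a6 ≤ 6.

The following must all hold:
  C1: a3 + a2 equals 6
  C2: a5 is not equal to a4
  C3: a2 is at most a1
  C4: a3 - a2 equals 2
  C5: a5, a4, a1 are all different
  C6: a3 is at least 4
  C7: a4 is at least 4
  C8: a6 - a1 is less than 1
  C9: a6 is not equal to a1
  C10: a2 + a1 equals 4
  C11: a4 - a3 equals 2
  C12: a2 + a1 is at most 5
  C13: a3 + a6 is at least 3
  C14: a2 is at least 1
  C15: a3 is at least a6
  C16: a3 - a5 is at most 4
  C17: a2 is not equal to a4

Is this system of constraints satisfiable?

Try a1 = 2, a2 = 2, a3 = 4, a4 = 6, a5 = 3, a6 = 1.
Check constraint 1: a3 + a2 = 6; constraint 4: a3 - a2 = 2. The remaining constraints are straightforward to verify.

Satisfiable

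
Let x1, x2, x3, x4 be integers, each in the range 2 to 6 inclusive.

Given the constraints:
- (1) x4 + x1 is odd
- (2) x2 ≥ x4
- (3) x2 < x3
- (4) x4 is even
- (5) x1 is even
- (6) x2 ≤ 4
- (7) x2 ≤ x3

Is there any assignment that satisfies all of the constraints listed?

Unsatisfiable

Constraint 4 makes x4 even and constraint 5 makes x1 even, so x4 + x1 must be even. Constraint 1 says x4 + x1 is odd — contradiction.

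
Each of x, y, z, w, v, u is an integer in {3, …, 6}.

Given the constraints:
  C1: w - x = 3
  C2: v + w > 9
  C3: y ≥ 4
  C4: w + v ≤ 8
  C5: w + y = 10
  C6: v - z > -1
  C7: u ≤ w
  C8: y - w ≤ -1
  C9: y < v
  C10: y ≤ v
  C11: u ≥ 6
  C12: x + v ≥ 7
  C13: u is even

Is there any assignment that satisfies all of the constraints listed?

Unsatisfiable

From constraints 7 and 11: w ≥ u ≥ 6. From constraints 3 and 10: v ≥ y ≥ 4. Hence w + v ≥ 10. But constraint 4 requires w + v ≤ 8, and 8 < 10. Contradiction.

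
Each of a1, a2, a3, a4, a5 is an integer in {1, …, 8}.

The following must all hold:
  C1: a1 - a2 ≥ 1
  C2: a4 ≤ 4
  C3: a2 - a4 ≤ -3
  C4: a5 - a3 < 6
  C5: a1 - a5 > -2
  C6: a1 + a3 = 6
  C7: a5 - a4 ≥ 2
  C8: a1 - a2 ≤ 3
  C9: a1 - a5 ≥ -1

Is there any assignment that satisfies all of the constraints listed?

Constraints 3, 7, 8, and 9 give a4 − a2 ≥ 3, a2 − a1 ≥ -3, a1 − a5 ≥ -1, a5 − a4 ≥ 2.
Adding all 4 inequalities: the left sides telescope to 0, and the right sides sum to 3 + (-3) + (-1) + 2 = 1. So 0 ≥ 1, which is false.

Unsatisfiable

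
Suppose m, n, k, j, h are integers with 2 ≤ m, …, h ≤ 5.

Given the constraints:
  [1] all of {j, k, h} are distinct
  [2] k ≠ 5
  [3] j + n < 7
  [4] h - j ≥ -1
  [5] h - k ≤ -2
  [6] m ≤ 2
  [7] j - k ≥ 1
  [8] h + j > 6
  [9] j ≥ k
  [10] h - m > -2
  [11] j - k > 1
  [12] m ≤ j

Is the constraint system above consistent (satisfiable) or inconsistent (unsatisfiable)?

Unsatisfiable

Constraints 4, 5, and 7 give h − j ≥ -1, j − k ≥ 1, k − h ≥ 2.
Adding all 3 inequalities: the left sides telescope to 0, and the right sides sum to (-1) + 1 + 2 = 2. So 0 ≥ 2, which is false.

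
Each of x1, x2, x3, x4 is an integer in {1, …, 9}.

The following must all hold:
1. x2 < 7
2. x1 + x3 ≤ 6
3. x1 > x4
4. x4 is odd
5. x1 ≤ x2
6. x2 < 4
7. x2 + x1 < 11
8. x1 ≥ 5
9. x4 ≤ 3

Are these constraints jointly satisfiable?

Unsatisfiable

From constraints 5 and 8: x2 ≥ x1 and x1 ≥ 5, so x2 ≥ 5. From constraint 6: x2 ≤ 3. But 3 < 5, so no value of x2 works.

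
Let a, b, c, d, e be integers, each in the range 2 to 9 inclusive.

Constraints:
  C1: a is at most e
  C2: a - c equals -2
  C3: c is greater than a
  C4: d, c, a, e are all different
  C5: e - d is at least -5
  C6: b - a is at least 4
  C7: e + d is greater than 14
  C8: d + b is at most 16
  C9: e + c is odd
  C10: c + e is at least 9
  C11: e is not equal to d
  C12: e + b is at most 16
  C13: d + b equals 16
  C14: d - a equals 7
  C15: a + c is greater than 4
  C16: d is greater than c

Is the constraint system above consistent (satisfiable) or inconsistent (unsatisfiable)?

Satisfiable

The assignment a = 2, b = 7, c = 4, d = 9, e = 7 works:
  constraint 2 holds since a - c = -2.
  constraint 5 holds since e - d = -2.
The rest check out directly.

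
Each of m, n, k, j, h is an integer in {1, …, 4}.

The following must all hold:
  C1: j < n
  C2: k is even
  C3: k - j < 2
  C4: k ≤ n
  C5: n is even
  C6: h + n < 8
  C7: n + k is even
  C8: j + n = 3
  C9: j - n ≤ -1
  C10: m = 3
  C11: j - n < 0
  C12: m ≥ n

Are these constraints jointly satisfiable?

The assignment m = 3, n = 2, k = 2, j = 1, h = 3 works:
  constraint 3 holds since k - j = 1.
  constraint 6 holds since h + n = 5.
The rest check out directly.

Satisfiable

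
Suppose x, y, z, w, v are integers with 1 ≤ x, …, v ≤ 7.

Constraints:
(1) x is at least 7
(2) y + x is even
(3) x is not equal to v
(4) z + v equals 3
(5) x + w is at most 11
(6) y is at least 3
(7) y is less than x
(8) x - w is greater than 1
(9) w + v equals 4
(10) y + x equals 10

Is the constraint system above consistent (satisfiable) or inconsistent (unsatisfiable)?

The assignment x = 7, y = 3, z = 2, w = 3, v = 1 works:
  constraint 4 holds since z + v = 3.
  constraint 5 holds since x + w = 10.
  constraint 8 holds since x - w = 4.
The rest check out directly.

Satisfiable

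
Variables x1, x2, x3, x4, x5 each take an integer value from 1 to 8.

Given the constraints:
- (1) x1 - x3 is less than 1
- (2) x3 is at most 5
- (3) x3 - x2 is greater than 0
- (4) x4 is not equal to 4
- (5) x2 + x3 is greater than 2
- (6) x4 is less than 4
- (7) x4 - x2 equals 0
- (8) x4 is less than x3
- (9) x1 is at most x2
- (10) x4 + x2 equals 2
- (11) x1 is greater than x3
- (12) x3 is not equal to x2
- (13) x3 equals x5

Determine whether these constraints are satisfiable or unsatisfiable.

Unsatisfiable

Constraints 3, 9, and 11 give x3 < x1, x1 ≤ x2, x2 < x3. Chaining: x3 < x1 ≤ x2 < x3, which forces x3 < x3 — impossible.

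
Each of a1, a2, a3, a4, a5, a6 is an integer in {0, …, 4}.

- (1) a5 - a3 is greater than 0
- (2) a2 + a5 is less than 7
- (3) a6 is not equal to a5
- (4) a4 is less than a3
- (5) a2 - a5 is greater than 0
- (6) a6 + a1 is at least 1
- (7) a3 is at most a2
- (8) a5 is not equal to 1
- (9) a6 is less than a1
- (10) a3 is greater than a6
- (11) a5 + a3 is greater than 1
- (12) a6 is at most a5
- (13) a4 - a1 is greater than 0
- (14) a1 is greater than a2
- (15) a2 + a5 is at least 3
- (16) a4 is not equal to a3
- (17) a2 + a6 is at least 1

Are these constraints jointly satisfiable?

Unsatisfiable

Constraints 1, 4, 5, 13, and 14 give a2 < a1, a1 < a4, a4 < a3, a3 < a5, a5 < a2. Chaining: a2 < a1 < a4 < a3 < a5 < a2, which forces a2 < a2 — impossible.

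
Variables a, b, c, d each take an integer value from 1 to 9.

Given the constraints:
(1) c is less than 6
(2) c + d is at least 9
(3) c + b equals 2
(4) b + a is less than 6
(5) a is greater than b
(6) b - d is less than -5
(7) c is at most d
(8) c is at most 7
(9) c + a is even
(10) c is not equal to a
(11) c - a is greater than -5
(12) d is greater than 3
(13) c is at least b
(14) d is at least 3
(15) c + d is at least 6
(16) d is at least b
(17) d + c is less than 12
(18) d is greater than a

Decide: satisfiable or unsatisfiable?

The assignment a = 3, b = 1, c = 1, d = 8 works:
  constraint 2 holds since c + d = 9.
  constraint 3 holds since c + b = 2.
The rest check out directly.

Satisfiable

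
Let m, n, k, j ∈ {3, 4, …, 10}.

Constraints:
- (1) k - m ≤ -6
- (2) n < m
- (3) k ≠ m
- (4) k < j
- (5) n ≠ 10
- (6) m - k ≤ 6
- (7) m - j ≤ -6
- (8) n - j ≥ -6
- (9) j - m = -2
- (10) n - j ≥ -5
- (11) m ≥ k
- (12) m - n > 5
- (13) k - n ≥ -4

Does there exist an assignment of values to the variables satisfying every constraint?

Constraints 1, 7, 8, and 13 give m − k ≥ 6, k − n ≥ -4, n − j ≥ -6, j − m ≥ 6.
Adding all 4 inequalities: the left sides telescope to 0, and the right sides sum to 6 + (-4) + (-6) + 6 = 2. So 0 ≥ 2, which is false.

Unsatisfiable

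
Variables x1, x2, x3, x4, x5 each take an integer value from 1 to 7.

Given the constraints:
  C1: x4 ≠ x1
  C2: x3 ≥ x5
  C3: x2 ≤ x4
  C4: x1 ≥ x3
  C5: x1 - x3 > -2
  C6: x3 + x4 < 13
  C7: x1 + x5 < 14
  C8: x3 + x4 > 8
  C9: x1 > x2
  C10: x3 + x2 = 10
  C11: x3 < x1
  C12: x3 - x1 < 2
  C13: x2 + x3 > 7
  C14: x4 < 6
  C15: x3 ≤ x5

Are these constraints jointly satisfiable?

Try x1 = 6, x2 = 5, x3 = 5, x4 = 5, x5 = 5.
Check constraint 5: x1 - x3 = 1; constraint 6: x3 + x4 = 10; constraint 7: x1 + x5 = 11. The remaining constraints are straightforward to verify.

Satisfiable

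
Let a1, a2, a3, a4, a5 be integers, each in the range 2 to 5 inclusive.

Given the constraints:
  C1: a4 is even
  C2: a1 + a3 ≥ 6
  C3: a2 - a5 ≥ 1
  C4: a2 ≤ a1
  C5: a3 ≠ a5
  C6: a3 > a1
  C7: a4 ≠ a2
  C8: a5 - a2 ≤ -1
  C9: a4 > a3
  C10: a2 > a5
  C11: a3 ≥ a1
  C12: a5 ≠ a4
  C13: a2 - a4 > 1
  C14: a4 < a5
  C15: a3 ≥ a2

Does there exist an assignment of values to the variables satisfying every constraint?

Unsatisfiable

Constraints 4, 6, 9, 10, and 14 give a5 < a2, a2 ≤ a1, a1 < a3, a3 < a4, a4 < a5. Chaining: a5 < a2 ≤ a1 < a3 < a4 < a5, which forces a5 < a5 — impossible.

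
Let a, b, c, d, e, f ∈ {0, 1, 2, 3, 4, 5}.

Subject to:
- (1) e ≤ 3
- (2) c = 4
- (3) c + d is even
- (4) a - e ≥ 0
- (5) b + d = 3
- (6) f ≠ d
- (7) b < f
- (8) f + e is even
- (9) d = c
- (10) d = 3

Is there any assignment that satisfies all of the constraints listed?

Constraint 10 fixes d = 3 and constraint 2 fixes c = 4, but constraint 9 requires d = c. Since 3 ≠ 4, contradiction.

Unsatisfiable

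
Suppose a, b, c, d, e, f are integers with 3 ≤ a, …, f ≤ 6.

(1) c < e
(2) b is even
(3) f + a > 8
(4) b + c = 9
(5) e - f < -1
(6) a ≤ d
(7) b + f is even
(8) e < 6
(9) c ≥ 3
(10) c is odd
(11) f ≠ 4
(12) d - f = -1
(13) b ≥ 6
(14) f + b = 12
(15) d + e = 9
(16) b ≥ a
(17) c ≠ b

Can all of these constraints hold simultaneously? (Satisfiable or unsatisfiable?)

One satisfying assignment is a = 4, b = 6, c = 3, d = 5, e = 4, f = 6.
For the less obvious constraints — constraint 3: f + a = 10; constraint 4: b + c = 9 — and the others hold by inspection.

Satisfiable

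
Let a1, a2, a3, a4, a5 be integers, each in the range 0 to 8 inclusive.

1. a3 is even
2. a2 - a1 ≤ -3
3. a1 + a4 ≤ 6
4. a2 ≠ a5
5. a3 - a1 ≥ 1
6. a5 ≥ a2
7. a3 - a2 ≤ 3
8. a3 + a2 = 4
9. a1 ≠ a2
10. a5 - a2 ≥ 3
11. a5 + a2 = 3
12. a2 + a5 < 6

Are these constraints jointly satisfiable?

Unsatisfiable

Constraints 2, 5, and 7 give a3 − a1 ≥ 1, a1 − a2 ≥ 3, a2 − a3 ≥ -3.
Adding all 3 inequalities: the left sides telescope to 0, and the right sides sum to 1 + 3 + (-3) = 1. So 0 ≥ 1, which is false.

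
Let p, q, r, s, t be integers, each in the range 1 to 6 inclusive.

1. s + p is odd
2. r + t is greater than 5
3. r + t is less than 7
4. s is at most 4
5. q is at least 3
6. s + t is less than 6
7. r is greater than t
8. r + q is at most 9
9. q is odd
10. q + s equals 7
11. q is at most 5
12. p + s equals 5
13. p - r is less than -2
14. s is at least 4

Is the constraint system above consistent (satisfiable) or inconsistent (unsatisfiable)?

Try p = 1, q = 3, r = 5, s = 4, t = 1.
Check constraint 2: r + t = 6; constraint 3: r + t = 6. The remaining constraints are straightforward to verify.

Satisfiable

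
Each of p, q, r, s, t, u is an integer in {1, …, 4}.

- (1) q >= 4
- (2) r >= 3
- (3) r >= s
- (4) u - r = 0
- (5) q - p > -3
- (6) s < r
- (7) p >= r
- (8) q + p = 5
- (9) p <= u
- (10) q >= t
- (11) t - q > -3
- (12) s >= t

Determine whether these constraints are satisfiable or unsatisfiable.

Unsatisfiable

From constraint 1: q ≥ 4. From constraints 2 and 7: p ≥ r ≥ 3. Hence q + p ≥ 7. But constraint 8 requires q + p = 5, and 5 < 7. Contradiction.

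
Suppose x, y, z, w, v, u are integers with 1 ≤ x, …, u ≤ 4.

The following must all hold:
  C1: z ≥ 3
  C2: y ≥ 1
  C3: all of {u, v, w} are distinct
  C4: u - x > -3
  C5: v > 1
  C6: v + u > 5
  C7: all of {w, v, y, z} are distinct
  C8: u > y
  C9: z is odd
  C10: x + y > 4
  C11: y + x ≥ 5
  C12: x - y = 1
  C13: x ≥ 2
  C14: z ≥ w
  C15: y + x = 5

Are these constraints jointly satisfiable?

Take x = 3, y = 2, z = 3, w = 1, v = 4, u = 3. Then constraint 4: u - x = 0; constraint 6: v + u = 7; constraint 10: x + y = 5, and every other listed constraint is also met.

Satisfiable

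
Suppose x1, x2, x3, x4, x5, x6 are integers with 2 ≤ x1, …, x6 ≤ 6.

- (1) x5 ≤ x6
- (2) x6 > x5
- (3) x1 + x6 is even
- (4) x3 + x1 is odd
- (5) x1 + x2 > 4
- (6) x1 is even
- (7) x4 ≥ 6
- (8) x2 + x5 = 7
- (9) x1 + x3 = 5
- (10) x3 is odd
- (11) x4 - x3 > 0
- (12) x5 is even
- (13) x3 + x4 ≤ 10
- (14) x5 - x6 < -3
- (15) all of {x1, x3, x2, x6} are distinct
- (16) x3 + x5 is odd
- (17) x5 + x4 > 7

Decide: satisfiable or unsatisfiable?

Take x1 = 2, x2 = 5, x3 = 3, x4 = 6, x5 = 2, x6 = 6. Then constraint 5: x1 + x2 = 7; constraint 8: x2 + x5 = 7, and every other listed constraint is also met.

Satisfiable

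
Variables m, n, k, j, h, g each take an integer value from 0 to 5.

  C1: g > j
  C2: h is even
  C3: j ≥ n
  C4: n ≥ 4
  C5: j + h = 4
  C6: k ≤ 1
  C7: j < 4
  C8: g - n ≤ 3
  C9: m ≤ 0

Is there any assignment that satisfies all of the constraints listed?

Unsatisfiable

From constraints 3 and 4: j ≥ n and n ≥ 4, so j ≥ 4. From constraint 7: j ≤ 3. But 3 < 4, so no value of j works.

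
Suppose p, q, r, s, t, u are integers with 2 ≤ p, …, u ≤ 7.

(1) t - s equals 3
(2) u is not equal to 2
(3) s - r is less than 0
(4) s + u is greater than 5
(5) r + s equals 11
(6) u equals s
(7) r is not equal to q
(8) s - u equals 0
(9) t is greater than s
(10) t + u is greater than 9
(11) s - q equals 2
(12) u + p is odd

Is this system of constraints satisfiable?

Satisfiable

One satisfying assignment is p = 5, q = 2, r = 7, s = 4, t = 7, u = 4.
For the less obvious constraints — constraint 1: t - s = 3; constraint 3: s - r = -3; constraint 4: s + u = 8 — and the others hold by inspection.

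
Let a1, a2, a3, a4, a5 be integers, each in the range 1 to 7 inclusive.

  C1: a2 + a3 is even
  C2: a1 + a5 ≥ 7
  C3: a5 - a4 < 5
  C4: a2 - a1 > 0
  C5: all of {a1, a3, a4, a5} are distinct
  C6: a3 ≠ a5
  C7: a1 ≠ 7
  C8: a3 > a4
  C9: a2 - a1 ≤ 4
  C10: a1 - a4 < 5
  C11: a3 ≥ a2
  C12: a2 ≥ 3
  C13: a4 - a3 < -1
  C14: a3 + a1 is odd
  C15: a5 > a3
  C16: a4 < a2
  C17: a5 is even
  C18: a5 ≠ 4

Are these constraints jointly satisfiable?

Satisfiable

The assignment a1 = 4, a2 = 5, a3 = 5, a4 = 2, a5 = 6 works:
  constraint 2 holds since a1 + a5 = 10.
  constraint 3 holds since a5 - a4 = 4.
The rest check out directly.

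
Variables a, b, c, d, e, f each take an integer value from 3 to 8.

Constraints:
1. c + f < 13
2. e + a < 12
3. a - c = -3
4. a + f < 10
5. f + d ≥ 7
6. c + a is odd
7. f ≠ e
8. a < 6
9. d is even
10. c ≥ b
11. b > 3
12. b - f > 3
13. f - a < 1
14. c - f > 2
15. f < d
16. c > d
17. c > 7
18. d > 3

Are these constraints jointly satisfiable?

Satisfiable

One satisfying assignment is a = 5, b = 7, c = 8, d = 4, e = 6, f = 3.
For the less obvious constraints — constraint 1: c + f = 11; constraint 2: e + a = 11 — and the others hold by inspection.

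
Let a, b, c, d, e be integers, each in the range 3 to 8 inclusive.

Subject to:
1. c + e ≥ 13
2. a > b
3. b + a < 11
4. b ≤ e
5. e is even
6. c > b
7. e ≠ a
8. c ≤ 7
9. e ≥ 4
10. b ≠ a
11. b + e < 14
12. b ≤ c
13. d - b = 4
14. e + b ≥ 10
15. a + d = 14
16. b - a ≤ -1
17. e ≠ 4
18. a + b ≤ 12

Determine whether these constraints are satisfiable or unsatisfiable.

Satisfiable

Take a = 6, b = 4, c = 6, d = 8, e = 8. Then constraint 1: c + e = 14; constraint 3: b + a = 10, and every other listed constraint is also met.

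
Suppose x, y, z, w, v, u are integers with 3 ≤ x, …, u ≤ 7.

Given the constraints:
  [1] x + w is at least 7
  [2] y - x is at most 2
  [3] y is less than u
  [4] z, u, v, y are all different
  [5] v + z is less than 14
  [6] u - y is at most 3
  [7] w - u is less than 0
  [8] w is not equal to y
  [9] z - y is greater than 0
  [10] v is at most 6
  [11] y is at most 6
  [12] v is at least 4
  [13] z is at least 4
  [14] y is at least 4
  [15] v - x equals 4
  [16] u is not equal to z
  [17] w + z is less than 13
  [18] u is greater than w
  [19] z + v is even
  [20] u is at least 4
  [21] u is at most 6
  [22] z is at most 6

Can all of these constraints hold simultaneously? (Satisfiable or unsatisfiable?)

Constraints 10, 11, 12, 13, 14, 20, 21, and 22 confine each of z, u, v, y to the 3 values {4, …, 6}.
Constraint 4 requires all 4 of them to be distinct, but only 3 values are available — impossible by the pigeonhole principle.

Unsatisfiable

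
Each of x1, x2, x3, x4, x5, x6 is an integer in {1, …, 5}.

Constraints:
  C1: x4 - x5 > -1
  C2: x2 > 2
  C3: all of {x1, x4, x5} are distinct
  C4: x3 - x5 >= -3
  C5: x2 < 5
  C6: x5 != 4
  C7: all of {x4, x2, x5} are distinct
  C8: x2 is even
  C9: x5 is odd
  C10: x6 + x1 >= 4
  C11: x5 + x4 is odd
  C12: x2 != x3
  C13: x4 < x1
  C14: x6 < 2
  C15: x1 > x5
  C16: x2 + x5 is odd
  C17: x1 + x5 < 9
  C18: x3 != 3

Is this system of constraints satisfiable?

The assignment x1 = 5, x2 = 4, x3 = 1, x4 = 2, x5 = 1, x6 = 1 works:
  constraint 1 holds since x4 - x5 = 1.
  constraint 4 holds since x3 - x5 = 0.
The rest check out directly.

Satisfiable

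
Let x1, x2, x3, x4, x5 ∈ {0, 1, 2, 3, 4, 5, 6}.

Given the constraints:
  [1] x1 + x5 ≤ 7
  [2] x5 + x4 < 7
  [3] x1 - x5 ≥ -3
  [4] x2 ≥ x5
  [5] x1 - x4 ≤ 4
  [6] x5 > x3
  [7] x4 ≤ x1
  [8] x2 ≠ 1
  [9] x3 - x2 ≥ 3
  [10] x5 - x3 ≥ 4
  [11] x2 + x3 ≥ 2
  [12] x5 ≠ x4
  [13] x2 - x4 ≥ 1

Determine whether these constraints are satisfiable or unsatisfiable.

Constraints 3, 5, 9, 10, and 13 give x2 − x4 ≥ 1, x4 − x1 ≥ -4, x1 − x5 ≥ -3, x5 − x3 ≥ 4, x3 − x2 ≥ 3.
Adding all 5 inequalities: the left sides telescope to 0, and the right sides sum to 1 + (-4) + (-3) + 4 + 3 = 1. So 0 ≥ 1, which is false.

Unsatisfiable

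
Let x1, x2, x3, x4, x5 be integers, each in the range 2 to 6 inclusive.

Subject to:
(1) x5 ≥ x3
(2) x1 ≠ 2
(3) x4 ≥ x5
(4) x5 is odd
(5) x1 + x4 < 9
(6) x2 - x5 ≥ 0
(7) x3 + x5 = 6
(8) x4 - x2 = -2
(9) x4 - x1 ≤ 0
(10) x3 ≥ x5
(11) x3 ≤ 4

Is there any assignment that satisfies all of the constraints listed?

Take x1 = 5, x2 = 5, x3 = 3, x4 = 3, x5 = 3. Then constraint 5: x1 + x4 = 8; constraint 6: x2 - x5 = 2; constraint 7: x3 + x5 = 6, and every other listed constraint is also met.

Satisfiable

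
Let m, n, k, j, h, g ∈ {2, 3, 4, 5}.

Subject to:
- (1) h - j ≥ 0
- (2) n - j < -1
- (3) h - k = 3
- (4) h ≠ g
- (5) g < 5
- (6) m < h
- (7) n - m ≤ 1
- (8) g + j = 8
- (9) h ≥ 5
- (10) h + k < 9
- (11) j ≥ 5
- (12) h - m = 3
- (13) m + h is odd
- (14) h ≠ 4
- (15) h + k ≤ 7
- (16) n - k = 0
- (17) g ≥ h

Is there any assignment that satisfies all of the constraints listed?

Unsatisfiable

From constraints 9 and 17: g ≥ h ≥ 5. From constraint 11: j ≥ 5. Hence g + j ≥ 10. But constraint 8 requires g + j = 8, and 8 < 10. Contradiction.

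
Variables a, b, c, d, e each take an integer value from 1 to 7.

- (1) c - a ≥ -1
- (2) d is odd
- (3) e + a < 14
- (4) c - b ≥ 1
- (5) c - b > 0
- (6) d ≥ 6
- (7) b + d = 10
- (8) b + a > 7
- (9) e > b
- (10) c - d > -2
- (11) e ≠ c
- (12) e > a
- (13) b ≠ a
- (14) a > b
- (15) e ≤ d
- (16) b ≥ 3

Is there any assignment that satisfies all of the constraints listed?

The assignment a = 6, b = 3, c = 6, d = 7, e = 7 works:
  constraint 1 holds since c - a = 0.
  constraint 3 holds since e + a = 13.
The rest check out directly.

Satisfiable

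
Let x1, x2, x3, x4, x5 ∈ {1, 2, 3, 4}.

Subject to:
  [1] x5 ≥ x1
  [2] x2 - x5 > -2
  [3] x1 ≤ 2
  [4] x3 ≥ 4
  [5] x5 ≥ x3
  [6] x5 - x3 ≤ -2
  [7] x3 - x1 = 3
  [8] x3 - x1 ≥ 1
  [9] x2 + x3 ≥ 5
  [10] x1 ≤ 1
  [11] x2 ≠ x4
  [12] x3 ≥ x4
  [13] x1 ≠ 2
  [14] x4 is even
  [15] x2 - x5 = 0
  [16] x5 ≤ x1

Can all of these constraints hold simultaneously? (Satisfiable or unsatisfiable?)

From constraints 4 and 5: x5 ≥ x3 and x3 ≥ 4, so x5 ≥ 4. From constraints 10 and 16: x5 ≤ x1 and x1 ≤ 1, so x5 ≤ 1. But 1 < 4, so no value of x5 works.

Unsatisfiable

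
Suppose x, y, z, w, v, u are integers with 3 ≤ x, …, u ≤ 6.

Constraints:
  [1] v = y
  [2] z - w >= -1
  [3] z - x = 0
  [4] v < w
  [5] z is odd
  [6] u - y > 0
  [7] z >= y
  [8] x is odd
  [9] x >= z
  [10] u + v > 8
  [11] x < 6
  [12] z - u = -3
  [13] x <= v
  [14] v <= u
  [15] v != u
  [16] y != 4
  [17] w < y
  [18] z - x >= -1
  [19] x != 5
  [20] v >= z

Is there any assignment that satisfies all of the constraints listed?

Unsatisfiable

Constraints 4, 7, 9, 13, and 17 give y ≤ z, z ≤ x, x ≤ v, v < w, w < y. Chaining: y ≤ z ≤ x ≤ v < w < y, which forces y < y — impossible.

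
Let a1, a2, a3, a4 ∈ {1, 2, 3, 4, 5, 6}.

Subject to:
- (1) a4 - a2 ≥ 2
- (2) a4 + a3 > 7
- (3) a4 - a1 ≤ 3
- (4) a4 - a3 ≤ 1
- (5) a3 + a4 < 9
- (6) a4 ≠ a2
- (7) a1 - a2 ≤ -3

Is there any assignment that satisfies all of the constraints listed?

Unsatisfiable

Constraints 1, 3, and 7 give a4 − a2 ≥ 2, a2 − a1 ≥ 3, a1 − a4 ≥ -3.
Adding all 3 inequalities: the left sides telescope to 0, and the right sides sum to 2 + 3 + (-3) = 2. So 0 ≥ 2, which is false.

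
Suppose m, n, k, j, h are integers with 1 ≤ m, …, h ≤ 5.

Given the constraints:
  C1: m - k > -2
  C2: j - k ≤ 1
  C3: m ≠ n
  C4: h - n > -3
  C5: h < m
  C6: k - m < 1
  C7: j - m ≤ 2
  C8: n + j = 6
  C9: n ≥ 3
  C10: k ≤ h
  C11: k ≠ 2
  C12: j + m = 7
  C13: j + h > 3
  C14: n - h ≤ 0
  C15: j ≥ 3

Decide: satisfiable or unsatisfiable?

Satisfiable

Setting (m, n, k, j, h) = (4, 3, 3, 3, 3) satisfies everything: constraint 1: m - k = 1; constraint 2: j - k = 0; constraint 4: h - n = 0, and the others follow.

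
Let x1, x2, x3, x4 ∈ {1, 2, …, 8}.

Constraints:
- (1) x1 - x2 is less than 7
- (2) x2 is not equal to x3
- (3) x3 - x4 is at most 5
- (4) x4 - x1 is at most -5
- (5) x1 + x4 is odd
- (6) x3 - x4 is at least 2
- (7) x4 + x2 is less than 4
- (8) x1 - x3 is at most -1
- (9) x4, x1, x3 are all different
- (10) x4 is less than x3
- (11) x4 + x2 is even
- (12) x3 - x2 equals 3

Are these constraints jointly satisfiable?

Unsatisfiable

Constraints 3, 4, and 8 give x4 − x3 ≥ -5, x3 − x1 ≥ 1, x1 − x4 ≥ 5.
Adding all 3 inequalities: the left sides telescope to 0, and the right sides sum to (-5) + 1 + 5 = 1. So 0 ≥ 1, which is false.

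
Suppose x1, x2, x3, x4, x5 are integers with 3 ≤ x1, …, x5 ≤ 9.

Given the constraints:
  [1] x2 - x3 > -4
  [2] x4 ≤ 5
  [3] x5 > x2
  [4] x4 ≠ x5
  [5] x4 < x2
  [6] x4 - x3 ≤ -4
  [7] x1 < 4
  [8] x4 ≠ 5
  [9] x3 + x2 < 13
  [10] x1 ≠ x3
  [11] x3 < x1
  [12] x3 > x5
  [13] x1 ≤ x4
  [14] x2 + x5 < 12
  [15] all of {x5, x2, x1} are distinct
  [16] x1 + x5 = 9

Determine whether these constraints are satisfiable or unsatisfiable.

Unsatisfiable

Constraints 3, 5, 11, 12, and 13 give x5 < x3, x3 < x1, x1 ≤ x4, x4 < x2, x2 < x5. Chaining: x5 < x3 < x1 ≤ x4 < x2 < x5, which forces x5 < x5 — impossible.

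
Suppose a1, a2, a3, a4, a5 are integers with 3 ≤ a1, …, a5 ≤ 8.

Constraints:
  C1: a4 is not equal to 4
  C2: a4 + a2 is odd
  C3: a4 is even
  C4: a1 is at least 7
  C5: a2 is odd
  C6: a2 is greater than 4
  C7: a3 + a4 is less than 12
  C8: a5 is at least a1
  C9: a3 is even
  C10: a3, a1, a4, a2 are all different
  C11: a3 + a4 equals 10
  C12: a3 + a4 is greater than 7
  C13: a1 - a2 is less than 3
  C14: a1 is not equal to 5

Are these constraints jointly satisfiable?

Setting (a1, a2, a3, a4, a5) = (8, 7, 4, 6, 8) satisfies everything: constraint 7: a3 + a4 = 10; constraint 11: a3 + a4 = 10; constraint 12: a3 + a4 = 10, and the others follow.

Satisfiable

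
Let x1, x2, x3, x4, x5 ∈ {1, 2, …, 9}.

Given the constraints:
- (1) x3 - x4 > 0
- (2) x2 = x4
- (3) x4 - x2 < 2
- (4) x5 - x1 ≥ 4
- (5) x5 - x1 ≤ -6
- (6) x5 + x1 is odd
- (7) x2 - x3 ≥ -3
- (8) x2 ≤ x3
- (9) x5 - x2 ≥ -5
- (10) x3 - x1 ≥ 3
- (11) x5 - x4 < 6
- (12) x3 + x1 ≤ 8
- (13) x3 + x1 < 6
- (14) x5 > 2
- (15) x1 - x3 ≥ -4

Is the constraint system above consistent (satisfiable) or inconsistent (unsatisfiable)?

Unsatisfiable

Constraints 5, 7, 9, and 10 give x5 − x2 ≥ -5, x2 − x3 ≥ -3, x3 − x1 ≥ 3, x1 − x5 ≥ 6.
Adding all 4 inequalities: the left sides telescope to 0, and the right sides sum to (-5) + (-3) + 3 + 6 = 1. So 0 ≥ 1, which is false.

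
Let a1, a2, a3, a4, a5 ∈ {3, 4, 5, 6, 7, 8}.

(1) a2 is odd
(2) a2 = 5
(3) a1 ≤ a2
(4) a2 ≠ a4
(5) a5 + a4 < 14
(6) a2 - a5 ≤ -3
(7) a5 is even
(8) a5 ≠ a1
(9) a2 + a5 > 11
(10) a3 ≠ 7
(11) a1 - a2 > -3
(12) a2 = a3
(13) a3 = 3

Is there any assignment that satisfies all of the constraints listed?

Unsatisfiable

Constraint 2 fixes a2 = 5 and constraint 13 fixes a3 = 3, but constraint 12 requires a2 = a3. Since 5 ≠ 3, contradiction.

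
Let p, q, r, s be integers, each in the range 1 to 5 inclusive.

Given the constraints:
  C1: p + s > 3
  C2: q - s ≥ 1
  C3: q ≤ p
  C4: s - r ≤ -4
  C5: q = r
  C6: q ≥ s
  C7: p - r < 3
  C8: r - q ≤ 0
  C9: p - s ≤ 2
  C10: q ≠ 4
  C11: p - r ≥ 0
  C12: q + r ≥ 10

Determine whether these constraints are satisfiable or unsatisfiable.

Unsatisfiable

Constraints 4, 9, and 11 give s − p ≥ -2, p − r ≥ 0, r − s ≥ 4.
Adding all 3 inequalities: the left sides telescope to 0, and the right sides sum to (-2) + 0 + 4 = 2. So 0 ≥ 2, which is false.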